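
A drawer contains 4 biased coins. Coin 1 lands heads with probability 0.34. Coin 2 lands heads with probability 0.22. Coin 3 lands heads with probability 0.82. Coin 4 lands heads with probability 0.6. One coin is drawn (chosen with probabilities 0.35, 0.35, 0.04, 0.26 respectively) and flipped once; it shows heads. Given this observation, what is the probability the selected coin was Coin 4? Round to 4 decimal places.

Posterior probability ≈ 0.4054

P(heads|C1) = 0.34; P(heads|C2) = 0.22; P(heads|C3) = 0.82; P(heads|C4) = 0.6.
Prior × likelihood for each source: 0.35·0.34=0.1190, 0.35·0.22=0.07700, 0.04·0.82=0.03280, 0.26·0.6=0.1560. Summing gives P(heads) = 0.38480.
P(Coin 4 | heads) = 0.1560 / 0.38480 = 0.4054.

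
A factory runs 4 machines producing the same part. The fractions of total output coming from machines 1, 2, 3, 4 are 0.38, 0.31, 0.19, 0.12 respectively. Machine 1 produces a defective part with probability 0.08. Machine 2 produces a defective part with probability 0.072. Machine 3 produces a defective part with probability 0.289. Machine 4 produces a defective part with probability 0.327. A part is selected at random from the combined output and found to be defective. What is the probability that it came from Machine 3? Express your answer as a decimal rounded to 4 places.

Posterior probability ≈ 0.3739

Tabulate prior·likelihood by source: [1] prior 0.38, lik 0.08, product 0.03040; [2] prior 0.31, lik 0.072, product 0.02232; [3] prior 0.19, lik 0.289, product 0.05491; [4] prior 0.12, lik 0.327, product 0.03924.
Normalizing constant = 0.14687; the posterior for Machine 3 is its product over the sum, 0.05491/0.14687 = 0.3739.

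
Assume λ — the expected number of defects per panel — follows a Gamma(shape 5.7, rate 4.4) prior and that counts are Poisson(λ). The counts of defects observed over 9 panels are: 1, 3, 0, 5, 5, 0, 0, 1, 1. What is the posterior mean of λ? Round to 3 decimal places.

Total count ∑xᵢ = 16 over n = 9 panels.
Gamma is conjugate to the Poisson likelihood: posterior is Gamma(shape = 5.7+16 = 21.7, rate = 4.4+9 = 13.4).
Posterior mean = shape/rate = 21.7/13.4 = 1.619.

Posterior mean ≈ 1.619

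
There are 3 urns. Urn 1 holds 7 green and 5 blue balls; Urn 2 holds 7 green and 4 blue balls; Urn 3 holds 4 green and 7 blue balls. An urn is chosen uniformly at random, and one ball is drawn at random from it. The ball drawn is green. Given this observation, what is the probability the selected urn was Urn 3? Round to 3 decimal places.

Posterior probability ≈ 0.230

P(green|Urn 1) = 0.5833; P(green|Urn 2) = 0.6364; P(green|Urn 3) = 0.3636.
Prior × likelihood for each source: 0.333333·0.5833=0.1944, 0.333333·0.6364=0.2121, 0.333333·0.3636=0.1212. Summing gives P(green) = 0.52778.
P(Urn 3 | green) = 0.1212 / 0.52778 = 0.230.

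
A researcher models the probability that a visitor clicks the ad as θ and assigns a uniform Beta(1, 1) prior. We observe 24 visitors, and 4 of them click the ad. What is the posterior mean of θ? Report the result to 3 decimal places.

Posterior mean ≈ 0.192

Observing 4 successes and 20 failures updates Beta(1, 1) by adding the success and failure counts to the two shape parameters: α = 1+4 = 5, β = 1+20 = 21.
E[θ | data] = 5/(5+21) = 0.192.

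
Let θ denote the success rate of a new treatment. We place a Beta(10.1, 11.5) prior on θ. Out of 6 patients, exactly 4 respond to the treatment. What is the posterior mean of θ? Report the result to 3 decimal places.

Posterior mean ≈ 0.511

Observing 4 successes and 2 failures updates Beta(10.1, 11.5) by adding the success and failure counts to the two shape parameters: α = 10.1+4 = 14.1, β = 11.5+2 = 13.5.
Posterior mean = α/(α+β) = 14.1/27.6 = 0.511.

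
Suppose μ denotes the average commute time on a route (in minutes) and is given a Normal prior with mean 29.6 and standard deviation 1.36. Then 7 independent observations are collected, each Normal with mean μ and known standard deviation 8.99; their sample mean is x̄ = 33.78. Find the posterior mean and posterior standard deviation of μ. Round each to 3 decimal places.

Posterior mean ≈ 30.177; posterior SD ≈ 1.263

Prior precision 1/τ₀² = 1/1.36² = 0.540657; data precision n/σ² = 7/8.99² = 0.0866121.
Posterior precision = 0.540657 + 0.0866121 = 0.627270, giving posterior SD = 1/√0.627270 = 1.263.
Posterior mean = (0.540657·29.6 + 0.0866121·33.78) / 0.627270 = 30.177.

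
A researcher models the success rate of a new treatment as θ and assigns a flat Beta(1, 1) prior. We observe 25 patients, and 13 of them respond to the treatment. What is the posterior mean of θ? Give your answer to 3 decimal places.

Observing 13 successes and 12 failures updates Beta(1, 1) by adding the success and failure counts to the two shape parameters: α = 1+13 = 14, β = 1+12 = 13.
Posterior mean = α/(α+β) = 14/27 = 0.519.

Posterior mean ≈ 0.519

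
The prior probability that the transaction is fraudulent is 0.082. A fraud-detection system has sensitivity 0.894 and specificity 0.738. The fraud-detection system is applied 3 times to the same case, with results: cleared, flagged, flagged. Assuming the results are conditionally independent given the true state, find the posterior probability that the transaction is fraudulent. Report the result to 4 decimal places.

Posterior P(H) ≈ 0.1300

With H the event that the transaction is fraudulent, the joint likelihood of the observed sequence is P(data|H) = 0.106·0.894·0.894 = 0.084719 and P(data|¬H) = 0.738·0.262·0.262 = 0.050659.
Bayes: P(H|data) = 0.082·0.084719 / (0.082·0.084719 + 0.918·0.050659) = 0.0069470/0.053452 = 0.1300.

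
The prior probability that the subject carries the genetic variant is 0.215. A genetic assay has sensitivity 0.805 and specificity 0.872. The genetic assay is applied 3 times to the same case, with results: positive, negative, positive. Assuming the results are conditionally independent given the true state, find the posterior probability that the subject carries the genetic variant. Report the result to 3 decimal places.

Let H be the event that the subject carries the genetic variant; start with P(H) = 0.215. P('positive'|H) = 0.805, P('positive'|¬H) = 0.128.
Update on result 1 ('positive'): P(H) ← 0.805·0.2150 / (0.805·0.2150 + 0.128·0.7850) = 0.17308/0.27355 = 0.6327.
Update on result 2 ('negative'): P(H) ← 0.195·0.6327 / (0.195·0.6327 + 0.872·0.3673) = 0.12337/0.44367 = 0.2781.
Update on result 3 ('positive'): P(H) ← 0.805·0.2781 / (0.805·0.2781 + 0.128·0.7219) = 0.22385/0.31626 = 0.7078.

Posterior P(H) ≈ 0.708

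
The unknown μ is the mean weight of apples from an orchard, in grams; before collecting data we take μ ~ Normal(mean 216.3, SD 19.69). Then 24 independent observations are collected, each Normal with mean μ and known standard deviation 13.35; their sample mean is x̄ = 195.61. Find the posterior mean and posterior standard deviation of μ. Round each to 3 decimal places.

Posterior mean ≈ 195.999; posterior SD ≈ 2.699

With known σ, the Normal prior is conjugate. Weight on the data is w = (n/σ²)/(n/σ² + 1/τ₀²) = 0.134663/(0.134663+0.00257934) = 0.98121.
Posterior mean = w·x̄ + (1−w)·μ₀ = 0.98121·195.61 + 0.018794·216.3 = 195.999. Posterior variance = 1/(0.134663+0.00257934) = 7.28637, so SD = 2.699.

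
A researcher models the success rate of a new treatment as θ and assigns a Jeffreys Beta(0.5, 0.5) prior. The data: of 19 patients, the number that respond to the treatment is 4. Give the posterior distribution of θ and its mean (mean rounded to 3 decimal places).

Posterior: Beta(4.5, 15.5); mean ≈ 0.225

The binomial likelihood is conjugate to the Beta prior: with 4 successes and 15 failures, the posterior is Beta(0.5+4, 0.5+15) = Beta(4.5, 15.5).
Posterior mean = α/(α+β) = 4.5/20 = 0.225.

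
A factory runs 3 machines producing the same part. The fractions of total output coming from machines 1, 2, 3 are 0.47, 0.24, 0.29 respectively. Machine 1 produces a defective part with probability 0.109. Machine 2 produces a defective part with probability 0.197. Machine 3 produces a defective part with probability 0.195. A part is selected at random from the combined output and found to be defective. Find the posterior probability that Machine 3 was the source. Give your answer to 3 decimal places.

P(defective|M1) = 0.109; P(defective|M2) = 0.197; P(defective|M3) = 0.195.
Prior × likelihood for each source: 0.47·0.109=0.05123, 0.24·0.197=0.04728, 0.29·0.195=0.05655. Summing gives P(defective) = 0.15506.
P(Machine 3 | defective) = 0.05655 / 0.15506 = 0.365.

Posterior probability ≈ 0.365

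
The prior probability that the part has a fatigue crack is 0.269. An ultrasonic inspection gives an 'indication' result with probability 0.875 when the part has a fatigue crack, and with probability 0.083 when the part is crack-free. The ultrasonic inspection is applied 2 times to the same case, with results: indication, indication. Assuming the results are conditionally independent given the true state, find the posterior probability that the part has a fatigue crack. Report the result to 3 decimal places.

Posterior P(H) ≈ 0.976

With H the event that the part has a fatigue crack, the joint likelihood of the observed sequence is P(data|H) = 0.875·0.875 = 0.76562 and P(data|¬H) = 0.083·0.083 = 0.0068890.
Bayes: P(H|data) = 0.269·0.76562 / (0.269·0.76562 + 0.731·0.0068890) = 0.20595/0.21099 = 0.9761.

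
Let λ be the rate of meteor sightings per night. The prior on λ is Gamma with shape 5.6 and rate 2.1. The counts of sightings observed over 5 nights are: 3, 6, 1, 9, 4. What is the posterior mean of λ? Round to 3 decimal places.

The Poisson likelihood adds the total count to the shape and the number of exposure periods to the rate. Here ∑xᵢ = 23 and n = 5, so shape 5.6→28.6 and rate 2.1→7.1.
E[λ | data] = 28.6/7.1 = 4.028.

Posterior mean ≈ 4.028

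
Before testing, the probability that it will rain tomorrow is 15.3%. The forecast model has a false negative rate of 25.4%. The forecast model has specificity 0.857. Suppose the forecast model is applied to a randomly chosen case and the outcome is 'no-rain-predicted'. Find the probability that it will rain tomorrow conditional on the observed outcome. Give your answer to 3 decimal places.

P(H | E) ≈ 0.051

Write H for 'it will rain tomorrow'. Prior odds H:¬H = 0.153/0.847 = 0.18064. For the 'no-rain-predicted' outcome, the likelihood ratio is 0.254/0.857 = 0.29638.
Posterior odds = 0.18064 × 0.29638 = 0.053538, so P(H|E) = 0.053538/(1+0.053538) = 0.051.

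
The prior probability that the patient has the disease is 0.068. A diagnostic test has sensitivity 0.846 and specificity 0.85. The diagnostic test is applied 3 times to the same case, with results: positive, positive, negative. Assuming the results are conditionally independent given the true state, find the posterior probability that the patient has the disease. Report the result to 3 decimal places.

Let H be the event that the patient has the disease; start with P(H) = 0.068. P('positive'|H) = 0.846, P('positive'|¬H) = 0.15.
Update on result 1 ('positive'): P(H) ← 0.846·0.0680 / (0.846·0.0680 + 0.15·0.9320) = 0.057528/0.19733 = 0.2915.
Update on result 2 ('positive'): P(H) ← 0.846·0.2915 / (0.846·0.2915 + 0.15·0.7085) = 0.24664/0.35291 = 0.6989.
Update on result 3 ('negative'): P(H) ← 0.154·0.6989 / (0.154·0.6989 + 0.85·0.3011) = 0.10763/0.36358 = 0.2960.

Posterior P(H) ≈ 0.296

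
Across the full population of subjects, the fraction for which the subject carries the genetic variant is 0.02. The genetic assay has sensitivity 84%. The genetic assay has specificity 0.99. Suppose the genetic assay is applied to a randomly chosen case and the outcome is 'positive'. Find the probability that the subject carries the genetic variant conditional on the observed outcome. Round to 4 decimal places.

P(H | E) ≈ 0.6316

Let H be the event that the subject carries the genetic variant. P(H) = 0.02, so P(¬H) = 0.98. With E the 'positive' result, P(E|H) = 0.84 and P(E|¬H) = 0.01.
P(E) = 0.84·0.02 + 0.01·0.98 = 0.016800 + 0.0098000 = 0.026600.
By Bayes' theorem, P(H|E) = 0.016800 / 0.026600 = 0.6316.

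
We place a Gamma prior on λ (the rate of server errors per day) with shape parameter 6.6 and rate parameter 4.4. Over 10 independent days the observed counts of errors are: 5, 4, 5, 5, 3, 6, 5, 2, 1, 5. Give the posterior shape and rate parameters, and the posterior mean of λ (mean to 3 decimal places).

Posterior: Gamma(shape=47.6, rate=14.4); mean ≈ 3.306

Total count ∑xᵢ = 41 over n = 10 days.
Gamma is conjugate to the Poisson likelihood: posterior is Gamma(shape = 6.6+41 = 47.6, rate = 4.4+10 = 14.4).
Posterior mean = shape/rate = 47.6/14.4 = 3.306.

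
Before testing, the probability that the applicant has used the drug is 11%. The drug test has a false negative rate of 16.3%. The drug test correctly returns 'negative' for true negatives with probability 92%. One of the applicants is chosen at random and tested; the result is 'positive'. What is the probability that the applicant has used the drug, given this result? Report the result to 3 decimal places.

Write H for 'the applicant has used the drug'. Prior odds H:¬H = 0.11/0.89 = 0.12360. For the 'positive' outcome, the likelihood ratio is 0.837/0.08 = 10.462.
Posterior odds = 0.12360 × 10.462 = 1.2931, so P(H|E) = 1.2931/(1+1.2931) = 0.564.

P(H | E) ≈ 0.564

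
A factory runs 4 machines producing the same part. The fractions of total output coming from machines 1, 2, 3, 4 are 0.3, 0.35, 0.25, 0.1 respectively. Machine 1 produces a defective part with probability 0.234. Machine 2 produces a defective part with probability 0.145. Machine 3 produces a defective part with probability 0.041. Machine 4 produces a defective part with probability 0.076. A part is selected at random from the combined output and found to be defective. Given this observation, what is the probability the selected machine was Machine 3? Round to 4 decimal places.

Posterior probability ≈ 0.0738

Tabulate prior·likelihood by source: [1] prior 0.3, lik 0.234, product 0.07020; [2] prior 0.35, lik 0.145, product 0.05075; [3] prior 0.25, lik 0.041, product 0.01025; [4] prior 0.1, lik 0.076, product 0.007600.
Normalizing constant = 0.13880; the posterior for Machine 3 is its product over the sum, 0.01025/0.13880 = 0.0738.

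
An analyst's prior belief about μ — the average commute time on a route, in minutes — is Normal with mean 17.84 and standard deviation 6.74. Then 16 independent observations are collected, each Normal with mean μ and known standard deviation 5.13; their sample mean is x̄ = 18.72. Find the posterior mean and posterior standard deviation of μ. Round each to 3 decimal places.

Posterior mean ≈ 18.689; posterior SD ≈ 1.260

Prior precision 1/τ₀² = 1/6.74² = 0.0220130; data precision n/σ² = 16/5.13² = 0.607974.
Posterior precision = 0.0220130 + 0.607974 = 0.629987, giving posterior SD = 1/√0.629987 = 1.260.
Posterior mean = (0.0220130·17.84 + 0.607974·18.72) / 0.629987 = 18.689.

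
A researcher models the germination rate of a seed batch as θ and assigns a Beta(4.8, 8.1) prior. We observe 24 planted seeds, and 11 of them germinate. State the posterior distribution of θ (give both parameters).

Posterior: Beta(15.8, 21.1)

Observing 11 successes and 13 failures updates Beta(4.8, 8.1) by adding the success and failure counts to the two shape parameters: α = 4.8+11 = 15.8, β = 8.1+13 = 21.1.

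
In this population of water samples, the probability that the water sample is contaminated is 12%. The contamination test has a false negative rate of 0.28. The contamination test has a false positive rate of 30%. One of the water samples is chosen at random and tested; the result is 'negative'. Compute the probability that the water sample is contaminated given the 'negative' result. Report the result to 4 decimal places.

P(H | E) ≈ 0.0517

Write H for 'the water sample is contaminated'. Prior odds H:¬H = 0.12/0.88 = 0.13636. For the 'negative' outcome, the likelihood ratio is 0.28/0.7 = 0.40000.
Posterior odds = 0.13636 × 0.40000 = 0.054545, so P(H|E) = 0.054545/(1+0.054545) = 0.0517.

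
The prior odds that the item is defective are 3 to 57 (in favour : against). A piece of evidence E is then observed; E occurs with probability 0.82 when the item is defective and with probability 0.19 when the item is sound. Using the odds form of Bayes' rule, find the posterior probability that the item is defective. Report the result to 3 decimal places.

Prior odds = 3/57 = 0.052632.
Likelihood ratio for E = 0.82/0.19 = 4.3158.
Posterior odds = prior odds × LR = 0.22715.
Posterior probability = odds/(1+odds) = 0.22715/1.2271 = 0.185.

Posterior probability ≈ 0.185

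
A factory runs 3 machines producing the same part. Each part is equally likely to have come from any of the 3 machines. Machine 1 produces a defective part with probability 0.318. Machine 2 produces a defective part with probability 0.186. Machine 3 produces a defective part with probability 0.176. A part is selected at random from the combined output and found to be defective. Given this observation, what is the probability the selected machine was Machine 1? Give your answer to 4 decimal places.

Posterior probability ≈ 0.4676

P(defective|M1) = 0.318; P(defective|M2) = 0.186; P(defective|M3) = 0.176.
Prior × likelihood for each source: 0.333333·0.318=0.1060, 0.333333·0.186=0.06200, 0.333333·0.176=0.05867. Summing gives P(defective) = 0.22667.
P(Machine 1 | defective) = 0.1060 / 0.22667 = 0.4676.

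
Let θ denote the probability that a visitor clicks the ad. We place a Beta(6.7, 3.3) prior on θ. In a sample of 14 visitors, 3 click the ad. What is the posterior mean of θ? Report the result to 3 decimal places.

Observing 3 successes and 11 failures updates Beta(6.7, 3.3) by adding the success and failure counts to the two shape parameters: α = 6.7+3 = 9.7, β = 3.3+11 = 14.3.
E[θ | data] = 9.7/(9.7+14.3) = 0.404.

Posterior mean ≈ 0.404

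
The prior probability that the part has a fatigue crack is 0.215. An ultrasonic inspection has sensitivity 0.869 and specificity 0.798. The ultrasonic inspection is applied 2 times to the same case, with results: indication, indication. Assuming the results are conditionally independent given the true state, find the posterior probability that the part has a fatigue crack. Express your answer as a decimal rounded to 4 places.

With H the event that the part has a fatigue crack, the joint likelihood of the observed sequence is P(data|H) = 0.869·0.869 = 0.75516 and P(data|¬H) = 0.202·0.202 = 0.040804.
Bayes: P(H|data) = 0.215·0.75516 / (0.215·0.75516 + 0.785·0.040804) = 0.16236/0.19439 = 0.8352.

Posterior P(H) ≈ 0.8352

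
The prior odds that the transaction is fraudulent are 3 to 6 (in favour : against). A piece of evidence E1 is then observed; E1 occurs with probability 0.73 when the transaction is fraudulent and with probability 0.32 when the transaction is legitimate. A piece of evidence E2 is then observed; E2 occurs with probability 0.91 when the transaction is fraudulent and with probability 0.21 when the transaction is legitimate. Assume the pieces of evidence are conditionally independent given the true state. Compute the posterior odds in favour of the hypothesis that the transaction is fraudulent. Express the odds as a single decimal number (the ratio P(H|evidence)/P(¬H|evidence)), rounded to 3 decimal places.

Posterior odds ≈ 4.943

Prior odds = 3/6 = 0.50000. In log-odds, ln(0.50000) = -0.69315.
Add log likelihood ratios: ln(2.2812) + ln(4.3333) = 2.2911.
Posterior log-odds = 1.5979, so posterior odds = exp(1.5979) = 4.9427.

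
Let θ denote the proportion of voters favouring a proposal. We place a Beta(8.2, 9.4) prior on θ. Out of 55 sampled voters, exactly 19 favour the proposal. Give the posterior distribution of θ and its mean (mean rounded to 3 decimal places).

Posterior: Beta(27.2, 45.4); mean ≈ 0.375

Observing 19 successes and 36 failures updates Beta(8.2, 9.4) by adding the success and failure counts to the two shape parameters: α = 8.2+19 = 27.2, β = 9.4+36 = 45.4.
E[θ | data] = 27.2/(27.2+45.4) = 0.375.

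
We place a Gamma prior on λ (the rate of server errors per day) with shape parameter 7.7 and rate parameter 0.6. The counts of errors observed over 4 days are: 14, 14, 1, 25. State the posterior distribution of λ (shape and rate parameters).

Posterior: Gamma(shape=61.7, rate=4.6)

The Poisson likelihood adds the total count to the shape and the number of exposure periods to the rate. Here ∑xᵢ = 54 and n = 4, so shape 7.7→61.7 and rate 0.6→4.6.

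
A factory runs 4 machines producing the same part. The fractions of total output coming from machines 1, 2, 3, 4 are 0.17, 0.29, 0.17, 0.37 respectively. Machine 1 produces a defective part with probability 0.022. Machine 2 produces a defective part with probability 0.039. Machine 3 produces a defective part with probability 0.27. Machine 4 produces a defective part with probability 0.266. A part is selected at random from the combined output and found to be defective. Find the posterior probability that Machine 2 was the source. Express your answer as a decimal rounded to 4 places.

Posterior probability ≈ 0.0710

P(defective|M1) = 0.022; P(defective|M2) = 0.039; P(defective|M3) = 0.27; P(defective|M4) = 0.266.
Prior × likelihood for each source: 0.17·0.022=0.003740, 0.29·0.039=0.01131, 0.17·0.27=0.04590, 0.37·0.266=0.09842. Summing gives P(defective) = 0.15937.
P(Machine 2 | defective) = 0.01131 / 0.15937 = 0.0710.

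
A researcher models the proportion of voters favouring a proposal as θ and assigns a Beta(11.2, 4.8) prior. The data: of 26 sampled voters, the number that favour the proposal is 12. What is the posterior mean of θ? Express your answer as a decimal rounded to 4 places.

Posterior mean ≈ 0.5524

The binomial likelihood is conjugate to the Beta prior: with 12 successes and 14 failures, the posterior is Beta(11.2+12, 4.8+14) = Beta(23.2, 18.8).
E[θ | data] = 23.2/(23.2+18.8) = 0.5524.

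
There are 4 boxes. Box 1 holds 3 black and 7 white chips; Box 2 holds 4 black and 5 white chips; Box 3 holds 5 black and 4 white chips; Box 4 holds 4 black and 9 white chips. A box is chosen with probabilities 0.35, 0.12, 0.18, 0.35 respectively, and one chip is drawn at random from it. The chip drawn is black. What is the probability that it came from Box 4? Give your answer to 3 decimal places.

Posterior probability ≈ 0.294

Tabulate prior·likelihood by source: [1] prior 0.35, lik 0.3, product 0.1050; [2] prior 0.12, lik 0.4444, product 0.05333; [3] prior 0.18, lik 0.5556, product 0.1000; [4] prior 0.35, lik 0.3077, product 0.1077.
Normalizing constant = 0.36603; the posterior for Box 4 is its product over the sum, 0.1077/0.36603 = 0.294.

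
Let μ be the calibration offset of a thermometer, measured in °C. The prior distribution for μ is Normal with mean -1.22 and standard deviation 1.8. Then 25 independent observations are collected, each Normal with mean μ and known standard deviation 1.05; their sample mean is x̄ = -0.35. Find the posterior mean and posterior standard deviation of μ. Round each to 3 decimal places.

Posterior mean ≈ -0.362; posterior SD ≈ 0.209

Prior precision 1/τ₀² = 1/1.8² = 0.308642; data precision n/σ² = 25/1.05² = 22.6757.
Posterior precision = 0.308642 + 22.6757 = 22.9844, giving posterior SD = 1/√22.9844 = 0.209.
Posterior mean = (0.308642·-1.22 + 22.6757·-0.35) / 22.9844 = -0.362.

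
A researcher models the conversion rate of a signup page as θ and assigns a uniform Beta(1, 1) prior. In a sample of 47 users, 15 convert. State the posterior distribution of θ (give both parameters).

Posterior: Beta(16, 33)

Observing 15 successes and 32 failures updates Beta(1, 1) by adding the success and failure counts to the two shape parameters: α = 1+15 = 16, β = 1+32 = 33.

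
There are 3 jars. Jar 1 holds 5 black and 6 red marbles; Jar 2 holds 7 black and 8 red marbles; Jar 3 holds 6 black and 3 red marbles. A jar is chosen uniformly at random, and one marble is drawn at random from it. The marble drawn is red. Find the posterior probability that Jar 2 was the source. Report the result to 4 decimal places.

Posterior probability ≈ 0.3777

Tabulate prior·likelihood by source: [1] prior 0.333333, lik 0.5455, product 0.1818; [2] prior 0.333333, lik 0.5333, product 0.1778; [3] prior 0.333333, lik 0.3333, product 0.1111.
Normalizing constant = 0.47071; the posterior for Jar 2 is its product over the sum, 0.1778/0.47071 = 0.3777.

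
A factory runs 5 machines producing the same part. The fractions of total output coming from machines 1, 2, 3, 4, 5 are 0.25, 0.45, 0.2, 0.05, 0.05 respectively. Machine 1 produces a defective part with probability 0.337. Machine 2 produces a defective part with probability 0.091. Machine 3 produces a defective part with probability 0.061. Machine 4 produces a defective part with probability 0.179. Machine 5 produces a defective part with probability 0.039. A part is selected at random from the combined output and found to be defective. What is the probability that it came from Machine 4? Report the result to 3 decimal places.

P(defective|M1) = 0.337; P(defective|M2) = 0.091; P(defective|M3) = 0.061; P(defective|M4) = 0.179; P(defective|M5) = 0.039.
Prior × likelihood for each source: 0.25·0.337=0.08425, 0.45·0.091=0.04095, 0.2·0.061=0.01220, 0.05·0.179=0.008950, 0.05·0.039=0.001950. Summing gives P(defective) = 0.14830.
P(Machine 4 | defective) = 0.008950 / 0.14830 = 0.060.

Posterior probability ≈ 0.060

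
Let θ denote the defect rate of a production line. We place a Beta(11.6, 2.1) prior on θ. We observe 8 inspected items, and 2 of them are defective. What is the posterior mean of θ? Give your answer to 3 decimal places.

Posterior mean ≈ 0.627

Observing 2 successes and 6 failures updates Beta(11.6, 2.1) by adding the success and failure counts to the two shape parameters: α = 11.6+2 = 13.6, β = 2.1+6 = 8.1.
Posterior mean = α/(α+β) = 13.6/21.7 = 0.627.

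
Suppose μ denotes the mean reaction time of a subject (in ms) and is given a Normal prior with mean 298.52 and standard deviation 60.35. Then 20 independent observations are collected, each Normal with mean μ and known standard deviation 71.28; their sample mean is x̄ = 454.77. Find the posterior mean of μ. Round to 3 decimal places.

With known σ, the Normal prior is conjugate. Weight on the data is w = (n/σ²)/(n/σ² + 1/τ₀²) = 0.00393636/(0.00393636+0.00027457) = 0.93480.
Posterior mean = w·x̄ + (1−w)·μ₀ = 0.93480·454.77 + 0.065203·298.52 = 444.582.

Posterior mean ≈ 444.582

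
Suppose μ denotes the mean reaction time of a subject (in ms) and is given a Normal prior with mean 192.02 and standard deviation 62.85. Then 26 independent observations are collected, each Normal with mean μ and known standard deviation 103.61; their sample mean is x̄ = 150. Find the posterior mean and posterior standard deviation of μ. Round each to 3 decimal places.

Posterior mean ≈ 153.976; posterior SD ≈ 19.334

Prior precision 1/τ₀² = 1/62.85² = 0.00025316; data precision n/σ² = 26/103.61² = 0.00242198.
Posterior precision = 0.00025316 + 0.00242198 = 0.00267513, giving posterior SD = 1/√0.00267513 = 19.334.
Posterior mean = (0.00025316·192.02 + 0.00242198·150) / 0.00267513 = 153.976.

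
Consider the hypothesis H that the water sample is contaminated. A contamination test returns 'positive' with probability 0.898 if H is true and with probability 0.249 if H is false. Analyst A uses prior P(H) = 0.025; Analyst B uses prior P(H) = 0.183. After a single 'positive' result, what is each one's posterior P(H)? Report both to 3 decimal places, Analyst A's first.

P('+'|H) = 0.898, P('+'|¬H) = 0.249.
Analyst A: numerator 0.898·0.025 = 0.022450; evidence = 0.022450+0.249·0.975 = 0.26522; posterior = 0.085.
Analyst B: numerator 0.898·0.183 = 0.16433; evidence = 0.16433+0.249·0.817 = 0.36777; posterior = 0.447.

Analyst A: 0.085; Analyst B: 0.447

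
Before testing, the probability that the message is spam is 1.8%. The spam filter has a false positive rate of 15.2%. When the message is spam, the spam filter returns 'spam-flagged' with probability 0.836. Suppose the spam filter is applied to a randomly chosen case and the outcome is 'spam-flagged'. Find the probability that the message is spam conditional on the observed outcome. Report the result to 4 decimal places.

Let H be the event that the message is spam. P(H) = 0.018, so P(¬H) = 0.982. With E the 'spam-flagged' result, P(E|H) = 0.836 and P(E|¬H) = 0.152.
P(E) = 0.836·0.018 + 0.152·0.982 = 0.015048 + 0.14926 = 0.16431.
By Bayes' theorem, P(H|E) = 0.015048 / 0.16431 = 0.0916.

P(H | E) ≈ 0.0916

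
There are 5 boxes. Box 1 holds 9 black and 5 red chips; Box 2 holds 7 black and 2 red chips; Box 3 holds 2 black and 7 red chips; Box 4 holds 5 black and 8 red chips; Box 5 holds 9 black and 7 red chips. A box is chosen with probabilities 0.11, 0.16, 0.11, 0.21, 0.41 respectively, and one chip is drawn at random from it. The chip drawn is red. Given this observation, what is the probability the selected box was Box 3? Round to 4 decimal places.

Posterior probability ≈ 0.1824

Tabulate prior·likelihood by source: [1] prior 0.11, lik 0.3571, product 0.03929; [2] prior 0.16, lik 0.2222, product 0.03556; [3] prior 0.11, lik 0.7778, product 0.08556; [4] prior 0.21, lik 0.6154, product 0.1292; [5] prior 0.41, lik 0.4375, product 0.1794.
Normalizing constant = 0.46900; the posterior for Box 3 is its product over the sum, 0.08556/0.46900 = 0.1824.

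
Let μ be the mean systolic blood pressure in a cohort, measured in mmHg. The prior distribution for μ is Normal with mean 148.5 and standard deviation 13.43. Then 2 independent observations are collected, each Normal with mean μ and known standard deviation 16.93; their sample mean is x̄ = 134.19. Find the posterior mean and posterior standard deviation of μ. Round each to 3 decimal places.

Prior precision 1/τ₀² = 1/13.43² = 0.00554432; data precision n/σ² = 2/16.93² = 0.00697776.
Posterior precision = 0.00554432 + 0.00697776 = 0.0125221, giving posterior SD = 1/√0.0125221 = 8.936.
Posterior mean = (0.00554432·148.5 + 0.00697776·134.19) / 0.0125221 = 140.526.

Posterior mean ≈ 140.526; posterior SD ≈ 8.936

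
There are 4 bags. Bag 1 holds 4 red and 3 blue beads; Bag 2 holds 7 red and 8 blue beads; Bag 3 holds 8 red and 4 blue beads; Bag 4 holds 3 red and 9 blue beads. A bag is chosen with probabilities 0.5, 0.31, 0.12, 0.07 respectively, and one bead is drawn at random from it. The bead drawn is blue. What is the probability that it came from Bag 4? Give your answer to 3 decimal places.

Posterior probability ≈ 0.111

P(blue|Bag 1) = 0.4286; P(blue|Bag 2) = 0.5333; P(blue|Bag 3) = 0.3333; P(blue|Bag 4) = 0.75.
Prior × likelihood for each source: 0.5·0.4286=0.2143, 0.31·0.5333=0.1653, 0.12·0.3333=0.04000, 0.07·0.75=0.05250. Summing gives P(blue) = 0.47212.
P(Bag 4 | blue) = 0.05250 / 0.47212 = 0.111.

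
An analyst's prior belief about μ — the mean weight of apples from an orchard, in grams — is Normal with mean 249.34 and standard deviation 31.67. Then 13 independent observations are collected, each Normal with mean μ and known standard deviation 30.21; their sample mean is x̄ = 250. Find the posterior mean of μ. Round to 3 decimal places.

With known σ, the Normal prior is conjugate. Weight on the data is w = (n/σ²)/(n/σ² + 1/τ₀²) = 0.0142443/(0.0142443+0.00099702) = 0.93458.
Posterior mean = w·x̄ + (1−w)·μ₀ = 0.93458·250 + 0.065415·249.34 = 249.957.

Posterior mean ≈ 249.957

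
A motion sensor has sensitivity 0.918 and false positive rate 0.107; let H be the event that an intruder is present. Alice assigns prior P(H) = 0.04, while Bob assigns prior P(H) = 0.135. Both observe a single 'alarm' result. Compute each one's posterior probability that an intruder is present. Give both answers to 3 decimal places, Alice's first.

Alice: 0.263; Bob: 0.572

The likelihood ratio for an 'alarm' result is 0.918/0.107 = 8.5794.
Alice: prior odds 0.04/0.96 = 0.041667; posterior odds 0.35748; posterior probability 0.263.
Bob: prior odds 0.135/0.865 = 0.15607; posterior odds 1.3390; posterior probability 0.572.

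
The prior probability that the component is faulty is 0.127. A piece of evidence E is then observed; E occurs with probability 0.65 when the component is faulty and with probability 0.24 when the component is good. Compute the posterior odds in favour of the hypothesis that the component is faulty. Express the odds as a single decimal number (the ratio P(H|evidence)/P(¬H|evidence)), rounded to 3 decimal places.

Posterior odds ≈ 0.394

Prior odds = 0.127/(1−0.127) = 0.14548.
Likelihood ratio for E = 0.65/0.24 = 2.7083.
Posterior odds = prior odds × LR = 0.39400.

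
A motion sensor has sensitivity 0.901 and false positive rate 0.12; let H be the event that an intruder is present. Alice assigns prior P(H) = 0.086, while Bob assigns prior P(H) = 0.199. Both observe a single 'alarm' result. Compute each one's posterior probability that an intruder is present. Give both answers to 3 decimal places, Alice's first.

Alice: 0.414; Bob: 0.651

The likelihood ratio for an 'alarm' result is 0.901/0.12 = 7.5083.
Alice: prior odds 0.086/0.914 = 0.094092; posterior odds 0.70647; posterior probability 0.414.
Bob: prior odds 0.199/0.801 = 0.24844; posterior odds 1.8654; posterior probability 0.651.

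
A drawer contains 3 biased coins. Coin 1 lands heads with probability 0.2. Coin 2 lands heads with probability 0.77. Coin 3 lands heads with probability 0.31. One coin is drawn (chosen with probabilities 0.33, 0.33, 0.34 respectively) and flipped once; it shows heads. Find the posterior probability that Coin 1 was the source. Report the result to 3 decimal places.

Tabulate prior·likelihood by source: [1] prior 0.33, lik 0.2, product 0.06600; [2] prior 0.33, lik 0.77, product 0.2541; [3] prior 0.34, lik 0.31, product 0.1054.
Normalizing constant = 0.42550; the posterior for Coin 1 is its product over the sum, 0.06600/0.42550 = 0.155.

Posterior probability ≈ 0.155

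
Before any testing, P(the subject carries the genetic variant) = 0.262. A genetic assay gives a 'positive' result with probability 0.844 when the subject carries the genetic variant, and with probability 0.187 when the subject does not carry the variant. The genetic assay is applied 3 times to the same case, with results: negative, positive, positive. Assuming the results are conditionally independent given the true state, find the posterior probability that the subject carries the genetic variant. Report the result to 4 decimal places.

With H the event that the subject carries the genetic variant, the joint likelihood of the observed sequence is P(data|H) = 0.156·0.844·0.844 = 0.11112 and P(data|¬H) = 0.813·0.187·0.187 = 0.028430.
Bayes: P(H|data) = 0.262·0.11112 / (0.262·0.11112 + 0.738·0.028430) = 0.029115/0.050096 = 0.5812.

Posterior P(H) ≈ 0.5812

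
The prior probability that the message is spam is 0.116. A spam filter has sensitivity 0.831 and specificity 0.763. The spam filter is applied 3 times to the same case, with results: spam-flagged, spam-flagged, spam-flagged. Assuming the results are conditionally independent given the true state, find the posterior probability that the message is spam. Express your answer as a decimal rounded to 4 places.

Posterior P(H) ≈ 0.8498

Let H be the event that the message is spam; start with P(H) = 0.116. P('spam-flagged'|H) = 0.831, P('spam-flagged'|¬H) = 0.237.
Update on result 1 ('spam-flagged'): P(H) ← 0.831·0.1160 / (0.831·0.1160 + 0.237·0.8840) = 0.096396/0.30590 = 0.3151.
Update on result 2 ('spam-flagged'): P(H) ← 0.831·0.3151 / (0.831·0.3151 + 0.237·0.6849) = 0.26186/0.42418 = 0.6173.
Update on result 3 ('spam-flagged'): P(H) ← 0.831·0.6173 / (0.831·0.6173 + 0.237·0.3827) = 0.51301/0.60370 = 0.8498.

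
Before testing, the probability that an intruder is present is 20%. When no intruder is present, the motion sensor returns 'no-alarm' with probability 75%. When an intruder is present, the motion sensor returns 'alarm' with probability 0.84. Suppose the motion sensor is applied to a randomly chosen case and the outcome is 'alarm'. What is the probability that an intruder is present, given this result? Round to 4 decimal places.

P(H | E) ≈ 0.4565

Let H be the event that an intruder is present. P(H) = 0.2, so P(¬H) = 0.8. With E the 'alarm' result, P(E|H) = 0.84 and P(E|¬H) = 0.25.
P(E) = 0.84·0.2 + 0.25·0.8 = 0.16800 + 0.20000 = 0.36800.
By Bayes' theorem, P(H|E) = 0.16800 / 0.36800 = 0.4565.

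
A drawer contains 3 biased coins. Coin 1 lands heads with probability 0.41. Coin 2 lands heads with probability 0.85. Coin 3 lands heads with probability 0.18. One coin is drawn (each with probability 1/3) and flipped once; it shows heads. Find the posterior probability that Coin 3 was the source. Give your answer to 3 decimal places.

P(heads|C1) = 0.41; P(heads|C2) = 0.85; P(heads|C3) = 0.18.
Prior × likelihood for each source: 0.333333·0.41=0.1367, 0.333333·0.85=0.2833, 0.333333·0.18=0.06000. Summing gives P(heads) = 0.48000.
P(Coin 3 | heads) = 0.06000 / 0.48000 = 0.125.

Posterior probability ≈ 0.125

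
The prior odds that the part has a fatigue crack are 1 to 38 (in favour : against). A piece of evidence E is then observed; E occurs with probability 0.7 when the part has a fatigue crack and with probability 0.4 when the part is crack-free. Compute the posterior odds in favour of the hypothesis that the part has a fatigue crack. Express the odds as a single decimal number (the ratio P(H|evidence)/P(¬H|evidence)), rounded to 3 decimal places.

Posterior odds ≈ 0.046

Prior odds = 1/38 = 0.026316. In log-odds, ln(0.026316) = -3.6376.
Add log likelihood ratio: ln(1.7500) = 0.55962.
Posterior log-odds = -3.0780, so posterior odds = exp(-3.0780) = 0.046053.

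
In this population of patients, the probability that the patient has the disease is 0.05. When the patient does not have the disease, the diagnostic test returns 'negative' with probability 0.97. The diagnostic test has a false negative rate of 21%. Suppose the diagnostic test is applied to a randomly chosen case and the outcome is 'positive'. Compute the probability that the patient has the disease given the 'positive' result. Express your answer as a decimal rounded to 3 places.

Let H be the event that the patient has the disease. P(H) = 0.05, so P(¬H) = 0.95. With E the 'positive' result, P(E|H) = 0.79 and P(E|¬H) = 0.03.
P(E) = 0.79·0.05 + 0.03·0.95 = 0.039500 + 0.028500 = 0.068000.
By Bayes' theorem, P(H|E) = 0.039500 / 0.068000 = 0.581.

P(H | E) ≈ 0.581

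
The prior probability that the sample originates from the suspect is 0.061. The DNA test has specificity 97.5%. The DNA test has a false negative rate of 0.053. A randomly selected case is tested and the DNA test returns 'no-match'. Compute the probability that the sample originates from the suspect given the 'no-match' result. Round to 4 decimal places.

Let H be the event that the sample originates from the suspect. P(H) = 0.061, so P(¬H) = 0.939. With E the 'no-match' result, P(E|H) = 0.053 and P(E|¬H) = 0.975.
P(E) = 0.053·0.061 + 0.975·0.939 = 0.0032330 + 0.91553 = 0.91876.
By Bayes' theorem, P(H|E) = 0.0032330 / 0.91876 = 0.0035.

P(H | E) ≈ 0.0035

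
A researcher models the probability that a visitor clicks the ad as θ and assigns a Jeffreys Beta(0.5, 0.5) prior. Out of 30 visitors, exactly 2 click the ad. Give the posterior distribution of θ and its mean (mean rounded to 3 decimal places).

The binomial likelihood is conjugate to the Beta prior: with 2 successes and 28 failures, the posterior is Beta(0.5+2, 0.5+28) = Beta(2.5, 28.5).
E[θ | data] = 2.5/(2.5+28.5) = 0.081.

Posterior: Beta(2.5, 28.5); mean ≈ 0.081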